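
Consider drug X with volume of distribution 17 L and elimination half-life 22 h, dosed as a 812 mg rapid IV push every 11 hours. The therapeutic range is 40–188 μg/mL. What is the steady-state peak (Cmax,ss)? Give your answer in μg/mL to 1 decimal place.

τ/t½ = 11/22 ≈ 0.5, so fraction remaining f = (1/2)^(11/22) ≈ 0.7071.
At steady state, accumulation factor R = 1/(1 − e^(−kτ)) ≈ 3.4141.
Single-dose peak C₀ = D/Vd = 812/17 ≈ 47.765 μg/mL.
Steady-state peak Cmax,ss = C₀·R ≈ 47.765 × 3.4141 ≈ 163.074 μg/mL.
Peak 163.1 μg/mL vs MTC 188 μg/mL: below toxic threshold.

163.1 μg/mL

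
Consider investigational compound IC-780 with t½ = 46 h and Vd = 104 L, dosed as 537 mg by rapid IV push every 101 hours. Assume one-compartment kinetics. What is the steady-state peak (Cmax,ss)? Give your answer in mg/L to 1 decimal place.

Over one 101-h interval, 101/46 ≈ 2.1957 half-lives elapse, leaving f ≈ 0.2183 of each dose.
Accumulation ratio R = 1/(1 − f) ≈ 1/0.7817 ≈ 1.2793.
Each bolus raises the concentration by D/Vd = 537/104 ≈ 5.163 mg/L.
Steady-state peak Cmax,ss = C₀·R ≈ 5.163 × 1.2793 ≈ 6.605 mg/L.

6.6 mg/L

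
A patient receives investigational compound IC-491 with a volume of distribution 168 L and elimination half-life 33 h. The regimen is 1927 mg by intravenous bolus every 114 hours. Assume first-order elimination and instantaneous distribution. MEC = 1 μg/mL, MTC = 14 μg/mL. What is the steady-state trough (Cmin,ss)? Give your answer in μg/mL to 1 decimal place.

1.2 μg/mL

τ/t½ = 114/33 ≈ 3.4545, so fraction remaining f = (1/2)^(114/33) ≈ 0.0912.
At steady state, accumulation factor R = 1/(1 − e^(−kτ)) ≈ 1.1004.
Single-dose peak C₀ = D/Vd = 1927/168 ≈ 11.470 μg/mL.
Steady-state peak Cmax,ss = C₀·R ≈ 11.470 × 1.1004 ≈ 12.622 μg/mL.
Steady-state trough Cmin,ss = Cmax,ss·f ≈ 12.622 × 0.0912 ≈ 1.151 μg/mL.
Trough 1.2 μg/mL vs MEC 1 μg/mL: adequate.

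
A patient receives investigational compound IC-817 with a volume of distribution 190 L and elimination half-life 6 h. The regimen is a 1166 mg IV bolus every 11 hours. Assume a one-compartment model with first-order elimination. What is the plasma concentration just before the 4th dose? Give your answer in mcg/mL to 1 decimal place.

f = (1/2)^(τ/t½) = (1/2)^(11/6) ≈ 0.2806.
C₀ = D/Vd = 1166/190 ≈ 6.137 mcg/mL.
Before the 4th dose, 3 doses have been given. Superposition: Cmin = C₀·(f + f² + … + f^3).
≈ 6.137 × (0.2806 + 0.0787 + 0.0221) ≈ 6.137 × 0.3814 ≈ 2.341 mcg/mL.

2.3 mcg/mL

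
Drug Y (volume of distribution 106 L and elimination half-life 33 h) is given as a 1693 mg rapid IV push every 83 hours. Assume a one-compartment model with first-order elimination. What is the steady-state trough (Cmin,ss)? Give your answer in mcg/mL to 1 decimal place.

3.4 mcg/mL

k = ln2/t½ = ln2/33 ≈ 0.021004 h⁻¹; fraction remaining f = e^(−kτ) = e^(−0.021004×83) ≈ 0.1749.
Each bolus raises the concentration by D/Vd = 1693/106 ≈ 15.972 mcg/mL.
Steady-state trough Cmin,ss = C₀·f/(1−f) ≈ 15.972 × 0.1749/0.8251 ≈ 3.386 mcg/mL.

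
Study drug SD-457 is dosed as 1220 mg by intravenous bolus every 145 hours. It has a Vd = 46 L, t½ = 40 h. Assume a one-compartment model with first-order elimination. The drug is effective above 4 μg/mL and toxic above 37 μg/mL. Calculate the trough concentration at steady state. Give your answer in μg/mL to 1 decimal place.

2.3 μg/mL

τ/t½ = 145/40 ≈ 3.625, so fraction remaining f = (1/2)^(145/40) ≈ 0.0811.
At steady state, accumulation factor R = 1/(1 − e^(−kτ)) ≈ 1.0883.
Each bolus raises the concentration by D/Vd = 1220/46 ≈ 26.522 μg/mL.
Cmax,ss = C₀/(1 − f) ≈ 26.522/0.9189 ≈ 28.863 μg/mL.
One interval later, Cmin,ss = Cmax,ss·e^(−kτ) ≈ 28.863 × 0.0811 ≈ 2.341 μg/mL.
Trough 2.3 μg/mL vs MEC 4 μg/mL: subtherapeutic.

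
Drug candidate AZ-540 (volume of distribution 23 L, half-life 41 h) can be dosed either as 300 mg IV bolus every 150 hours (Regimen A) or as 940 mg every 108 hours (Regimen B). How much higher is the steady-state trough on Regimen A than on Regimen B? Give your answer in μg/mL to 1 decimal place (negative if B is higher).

-6.7 μg/mL

Regimen A: f = (1/2)^(150/41) ≈ 0.0792; Cmin,ss = (300/23)·f/(1−f) ≈ 1.122 μg/mL.
Regimen B: f = (1/2)^(108/41) ≈ 0.1611; Cmin,ss = (940/23)·f/(1−f) ≈ 7.848 μg/mL.
Difference ≈ 1.122 − 7.848 ≈ -6.726 μg/mL.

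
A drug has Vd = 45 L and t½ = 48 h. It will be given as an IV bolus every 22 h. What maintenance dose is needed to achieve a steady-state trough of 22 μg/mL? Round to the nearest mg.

370 mg

τ/t½ = 22/48 ≈ 0.45833, so f = (1/2)^(22/48) ≈ 0.727827.
Cmin,ss = (D/Vd)·f/(1−f), so D = Cmin,ss·Vd·(1−f)/f.
D = 22 × 45 × (1−f)/f ≈ 22 × 45 × 0.37395 ≈ 370.21 mg.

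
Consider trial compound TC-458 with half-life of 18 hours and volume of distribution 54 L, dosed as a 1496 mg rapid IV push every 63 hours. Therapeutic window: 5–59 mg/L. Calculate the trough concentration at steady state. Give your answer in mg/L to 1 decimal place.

2.7 mg/L

k = ln2/t½ = ln2/18 ≈ 0.038508 h⁻¹; fraction remaining f = e^(−kτ) = e^(−0.038508×63) ≈ 0.0884.
Single-dose peak C₀ = D/Vd = 1496/54 ≈ 27.704 mg/L.
Steady-state trough Cmin,ss = C₀·f/(1−f) ≈ 27.704 × 0.0884/0.9116 ≈ 2.687 mg/L.
Trough 2.7 mg/L vs MEC 5 mg/L: subtherapeutic.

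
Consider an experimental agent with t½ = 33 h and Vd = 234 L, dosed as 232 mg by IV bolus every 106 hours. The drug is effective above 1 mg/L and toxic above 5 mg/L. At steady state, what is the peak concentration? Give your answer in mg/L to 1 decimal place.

k = ln2/t½ = ln2/33 ≈ 0.021004 h⁻¹; fraction remaining f = e^(−kτ) = e^(−0.021004×106) ≈ 0.1079.
At steady state, accumulation factor R = 1/(1 − e^(−kτ)) ≈ 1.1210.
Each bolus raises the concentration by D/Vd = 232/234 ≈ 0.991 mg/L.
Steady-state peak Cmax,ss = C₀·R ≈ 0.991 × 1.1210 ≈ 1.111 mg/L.
Peak 1.1 mg/L vs MTC 5 mg/L: below toxic threshold.

1.1 mg/L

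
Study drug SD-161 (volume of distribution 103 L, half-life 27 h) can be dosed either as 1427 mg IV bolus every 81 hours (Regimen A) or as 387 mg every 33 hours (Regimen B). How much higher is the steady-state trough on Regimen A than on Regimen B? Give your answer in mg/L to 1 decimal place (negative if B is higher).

-0.8 mg/L

Regimen A: f = (1/2)^(81/27) ≈ 0.1250; Cmin,ss = (1427/103)·f/(1−f) ≈ 1.979 mg/L.
Regimen B: f = (1/2)^(33/27) ≈ 0.4286; Cmin,ss = (387/103)·f/(1−f) ≈ 2.818 mg/L.
Difference ≈ 1.979 − 2.818 ≈ -0.839 mg/L.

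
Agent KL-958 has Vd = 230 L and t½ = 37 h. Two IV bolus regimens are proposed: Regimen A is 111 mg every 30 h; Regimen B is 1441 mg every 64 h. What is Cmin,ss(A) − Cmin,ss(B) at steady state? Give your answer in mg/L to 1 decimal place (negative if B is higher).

Regimen A: f = (1/2)^(30/37) ≈ 0.5701; Cmin,ss = (111/230)·f/(1−f) ≈ 0.640 mg/L.
Regimen B: f = (1/2)^(64/37) ≈ 0.3015; Cmin,ss = (1441/230)·f/(1−f) ≈ 2.704 mg/L.
Difference ≈ 0.640 − 2.704 ≈ -2.064 mg/L.

-2.1 mg/L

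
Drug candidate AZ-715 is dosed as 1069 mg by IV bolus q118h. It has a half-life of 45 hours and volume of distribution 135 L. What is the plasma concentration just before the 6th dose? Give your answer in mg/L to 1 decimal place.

f = (1/2)^(τ/t½) = (1/2)^(118/45) ≈ 0.1624.
C₀ = D/Vd = 1069/135 ≈ 7.919 mg/L.
Before the 6th dose, 5 doses have been given. Superposition: Cmin = C₀·(f + f² + … + f^5).
≈ 7.919 × (0.1624 + 0.0264 + 0.0043 + 0.0007 + 0.0001) ≈ 7.919 × 0.1939 ≈ 1.535 mg/L.

1.5 mg/L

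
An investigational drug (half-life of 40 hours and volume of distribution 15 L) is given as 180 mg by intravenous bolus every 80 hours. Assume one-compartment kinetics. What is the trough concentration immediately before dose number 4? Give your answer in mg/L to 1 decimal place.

3.9 mg/L

f = (1/2)^(τ/t½) = (1/2)^(80/40) ≈ 0.2500.
C₀ = D/Vd = 180/15 ≈ 12.000 mg/L.
Before the 4th dose, 3 doses have been given. Superposition: Cmin = C₀·(f + f² + … + f^3).
≈ 12.000 × (0.2500 + 0.0625 + 0.0156) ≈ 12.000 × 0.3281 ≈ 3.937 mg/L.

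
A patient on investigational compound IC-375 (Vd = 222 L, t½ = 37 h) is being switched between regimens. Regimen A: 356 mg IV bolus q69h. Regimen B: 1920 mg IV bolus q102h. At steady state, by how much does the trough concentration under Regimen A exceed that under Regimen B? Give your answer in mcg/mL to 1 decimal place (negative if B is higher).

Regimen A: f = (1/2)^(69/37) ≈ 0.2745; Cmin,ss = (356/222)·f/(1−f) ≈ 0.607 mcg/mL.
Regimen B: f = (1/2)^(102/37) ≈ 0.1480; Cmin,ss = (1920/222)·f/(1−f) ≈ 1.502 mcg/mL.
Difference ≈ 0.607 − 1.502 ≈ -0.895 mcg/mL.

-0.9 mcg/mL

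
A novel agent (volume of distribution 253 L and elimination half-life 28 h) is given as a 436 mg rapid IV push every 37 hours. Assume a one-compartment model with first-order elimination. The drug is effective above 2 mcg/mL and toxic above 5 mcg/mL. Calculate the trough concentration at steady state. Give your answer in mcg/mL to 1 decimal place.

τ/t½ = 37/28 ≈ 1.3214, so fraction remaining f = (1/2)^(37/28) ≈ 0.4001.
At steady state, accumulation factor R = 1/(1 − e^(−kτ)) ≈ 1.6669.
Single-dose peak C₀ = D/Vd = 436/253 ≈ 1.723 mcg/mL.
Cmax,ss = C₀/(1 − f) ≈ 1.723/0.5999 ≈ 2.872 mcg/mL.
One interval later, Cmin,ss = Cmax,ss·e^(−kτ) ≈ 2.872 × 0.4001 ≈ 1.149 mcg/mL.
Trough 1.1 mcg/mL vs MEC 2 mcg/mL: subtherapeutic.

1.1 mcg/mL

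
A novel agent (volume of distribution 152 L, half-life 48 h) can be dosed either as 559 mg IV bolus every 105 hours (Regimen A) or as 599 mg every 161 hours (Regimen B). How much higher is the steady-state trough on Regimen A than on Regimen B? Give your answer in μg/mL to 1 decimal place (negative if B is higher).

0.6 μg/mL

Regimen A: f = (1/2)^(105/48) ≈ 0.2195; Cmin,ss = (559/152)·f/(1−f) ≈ 1.034 μg/mL.
Regimen B: f = (1/2)^(161/48) ≈ 0.0978; Cmin,ss = (599/152)·f/(1−f) ≈ 0.427 μg/mL.
Difference ≈ 1.034 − 0.427 ≈ 0.607 μg/mL.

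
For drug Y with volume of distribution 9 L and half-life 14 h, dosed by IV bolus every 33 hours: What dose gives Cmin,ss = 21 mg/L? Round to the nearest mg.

779 mg

τ/t½ = 33/14 ≈ 2.3571, so f = (1/2)^(33/14) ≈ 0.195177.
Cmin,ss = (D/Vd)·f/(1−f), so D = Cmin,ss·Vd·(1−f)/f.
D = 21 × 9 × (1−f)/f ≈ 21 × 9 × 4.12355 ≈ 779.35 mg.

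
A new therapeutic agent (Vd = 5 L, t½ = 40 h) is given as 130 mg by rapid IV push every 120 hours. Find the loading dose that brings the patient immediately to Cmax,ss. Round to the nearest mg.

f = (1/2)^(120/40) ≈ 0.125000; accumulation ratio R = 1/(1−f) ≈ 1.14286.
Loading dose to hit Cmax,ss on first dose: D_load = D_maint·R ≈ 130 × 1.14286 ≈ 148.57 mg.

149 mg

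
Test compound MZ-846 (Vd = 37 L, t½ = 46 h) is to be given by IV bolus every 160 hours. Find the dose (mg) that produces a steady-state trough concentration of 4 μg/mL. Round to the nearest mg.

1501 mg

τ/t½ = 160/46 ≈ 3.4783, so f = (1/2)^(160/46) ≈ 0.089730.
Cmin,ss = (D/Vd)·f/(1−f), so D = Cmin,ss·Vd·(1−f)/f.
D = 4 × 37 × (1−f)/f ≈ 4 × 37 × 10.14454 ≈ 1501.39 mg.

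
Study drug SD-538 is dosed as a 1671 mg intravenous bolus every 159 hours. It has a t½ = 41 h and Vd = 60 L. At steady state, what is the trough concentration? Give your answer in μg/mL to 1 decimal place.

k = ln2/t½ = ln2/41 ≈ 0.016906 h⁻¹; fraction remaining f = e^(−kτ) = e^(−0.016906×159) ≈ 0.0680.
Each bolus raises the concentration by D/Vd = 1671/60 ≈ 27.850 μg/mL.
Steady-state trough Cmin,ss = C₀·f/(1−f) ≈ 27.850 × 0.0680/0.9320 ≈ 2.032 μg/mL.

2.0 μg/mL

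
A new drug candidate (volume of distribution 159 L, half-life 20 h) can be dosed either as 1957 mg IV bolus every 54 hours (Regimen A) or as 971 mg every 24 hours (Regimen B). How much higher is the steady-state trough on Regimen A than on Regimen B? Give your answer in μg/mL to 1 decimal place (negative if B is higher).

Regimen A: f = (1/2)^(54/20) ≈ 0.1539; Cmin,ss = (1957/159)·f/(1−f) ≈ 2.239 μg/mL.
Regimen B: f = (1/2)^(24/20) ≈ 0.4353; Cmin,ss = (971/159)·f/(1−f) ≈ 4.708 μg/mL.
Difference ≈ 2.239 − 4.708 ≈ -2.469 μg/mL.

-2.5 μg/mL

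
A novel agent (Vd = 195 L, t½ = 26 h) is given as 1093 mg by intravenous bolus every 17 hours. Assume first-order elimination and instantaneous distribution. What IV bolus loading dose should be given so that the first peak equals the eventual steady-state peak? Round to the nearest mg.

f = (1/2)^(17/26) ≈ 0.635584; accumulation ratio R = 1/(1−f) ≈ 2.74412.
Loading dose to hit Cmax,ss on first dose: D_load = D_maint·R ≈ 1093 × 2.74412 ≈ 2999.32 mg.

2999 mg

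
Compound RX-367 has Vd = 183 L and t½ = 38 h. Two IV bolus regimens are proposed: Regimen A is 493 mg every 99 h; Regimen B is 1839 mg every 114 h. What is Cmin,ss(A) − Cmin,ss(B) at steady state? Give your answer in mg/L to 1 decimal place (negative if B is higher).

-0.9 mg/L

Regimen A: f = (1/2)^(99/38) ≈ 0.1643; Cmin,ss = (493/183)·f/(1−f) ≈ 0.530 mg/L.
Regimen B: f = (1/2)^(114/38) ≈ 0.1250; Cmin,ss = (1839/183)·f/(1−f) ≈ 1.436 mg/L.
Difference ≈ 0.530 − 1.436 ≈ -0.906 mg/L.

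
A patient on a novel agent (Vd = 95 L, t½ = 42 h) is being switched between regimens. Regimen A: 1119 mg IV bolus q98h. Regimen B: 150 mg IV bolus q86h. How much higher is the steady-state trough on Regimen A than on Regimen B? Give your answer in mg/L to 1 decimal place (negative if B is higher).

2.4 mg/L

Regimen A: f = (1/2)^(98/42) ≈ 0.1984; Cmin,ss = (1119/95)·f/(1−f) ≈ 2.915 mg/L.
Regimen B: f = (1/2)^(86/42) ≈ 0.2419; Cmin,ss = (150/95)·f/(1−f) ≈ 0.504 mg/L.
Difference ≈ 2.915 − 0.504 ≈ 2.411 mg/L.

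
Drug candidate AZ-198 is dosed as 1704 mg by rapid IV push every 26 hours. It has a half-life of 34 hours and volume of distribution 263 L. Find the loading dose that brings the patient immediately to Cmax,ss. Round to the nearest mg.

f = (1/2)^(26/34) ≈ 0.588573; accumulation ratio R = 1/(1−f) ≈ 2.43056.
Loading dose to hit Cmax,ss on first dose: D_load = D_maint·R ≈ 1704 × 2.43056 ≈ 4141.67 mg.

4142 mg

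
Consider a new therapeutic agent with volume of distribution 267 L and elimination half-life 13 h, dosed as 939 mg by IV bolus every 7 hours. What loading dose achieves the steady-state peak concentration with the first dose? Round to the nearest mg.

f = (1/2)^(7/13) ≈ 0.688505; accumulation ratio R = 1/(1−f) ≈ 3.21032.
Loading dose to hit Cmax,ss on first dose: D_load = D_maint·R ≈ 939 × 3.21032 ≈ 3014.49 mg.

3014 mg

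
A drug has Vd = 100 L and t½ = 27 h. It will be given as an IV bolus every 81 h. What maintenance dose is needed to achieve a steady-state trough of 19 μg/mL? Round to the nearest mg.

13300 mg

τ/t½ = 81/27 ≈ 3, so f = (1/2)^(81/27) ≈ 0.125000.
Cmin,ss = (D/Vd)·f/(1−f), so D = Cmin,ss·Vd·(1−f)/f.
D = 19 × 100 × (1−f)/f ≈ 19 × 100 × 7.00000 ≈ 13300.00 mg.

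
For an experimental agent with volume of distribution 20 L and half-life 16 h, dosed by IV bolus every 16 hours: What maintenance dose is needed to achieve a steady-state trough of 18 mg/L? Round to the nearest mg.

360 mg

τ/t½ = 16/16 ≈ 1, so f = (1/2)^(16/16) ≈ 0.500000.
Cmin,ss = (D/Vd)·f/(1−f), so D = Cmin,ss·Vd·(1−f)/f.
D = 18 × 20 × (1−f)/f ≈ 18 × 20 × 1.00000 ≈ 360.00 mg.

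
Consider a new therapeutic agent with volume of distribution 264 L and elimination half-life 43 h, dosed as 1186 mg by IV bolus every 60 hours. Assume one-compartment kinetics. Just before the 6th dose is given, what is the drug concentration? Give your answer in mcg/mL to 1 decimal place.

2.7 mcg/mL

f = (1/2)^(τ/t½) = (1/2)^(60/43) ≈ 0.3802.
C₀ = D/Vd = 1186/264 ≈ 4.492 mcg/mL.
Before the 6th dose, 5 doses have been given. Superposition: Cmin = C₀·(f + f² + … + f^5).
≈ 4.492 × (0.3802 + 0.1446 + 0.0550 + 0.0209 + 0.0079) ≈ 4.492 × 0.6086 ≈ 2.734 mcg/mL.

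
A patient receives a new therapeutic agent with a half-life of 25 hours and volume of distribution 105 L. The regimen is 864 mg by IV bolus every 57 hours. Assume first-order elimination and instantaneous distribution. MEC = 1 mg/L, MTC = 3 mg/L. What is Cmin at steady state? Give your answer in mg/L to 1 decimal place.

2.1 mg/L

Over one 57-h interval, 57/25 ≈ 2.28 half-lives elapse, leaving f ≈ 0.2059 of each dose.
At steady state, accumulation factor R = 1/(1 − e^(−kτ)) ≈ 1.2593.
Each bolus raises the concentration by D/Vd = 864/105 ≈ 8.229 mg/L.
Steady-state peak Cmax,ss = C₀·R ≈ 8.229 × 1.2593 ≈ 10.363 mg/L.
Steady-state trough Cmin,ss = Cmax,ss·f ≈ 10.363 × 0.2059 ≈ 2.134 mg/L.
Trough 2.1 mg/L vs MEC 1 mg/L: adequate.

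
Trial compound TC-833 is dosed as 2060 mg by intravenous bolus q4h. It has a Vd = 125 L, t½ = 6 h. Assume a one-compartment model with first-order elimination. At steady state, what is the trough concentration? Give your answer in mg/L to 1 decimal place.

k = ln2/t½ = ln2/6 ≈ 0.115525 h⁻¹; fraction remaining f = e^(−kτ) = e^(−0.115525×4) ≈ 0.6300.
Accumulation ratio R = 1/(1 − f) ≈ 1/0.3700 ≈ 2.7027.
Each bolus raises the concentration by D/Vd = 2060/125 ≈ 16.480 mg/L.
Cmax,ss = C₀/(1 − f) ≈ 16.480/0.3700 ≈ 44.541 mg/L.
Steady-state trough Cmin,ss = Cmax,ss·f ≈ 44.541 × 0.6300 ≈ 28.061 mg/L.

28.1 mg/L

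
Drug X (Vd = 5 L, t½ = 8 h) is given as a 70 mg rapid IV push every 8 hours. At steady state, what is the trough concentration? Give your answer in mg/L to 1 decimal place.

14.0 mg/L

The dosing interval is 1 half-life, so f = 2^(−1) = 0.5.
Accumulation ratio R = 1/(1 − f) = 1/0.5 = 2/1.
Single-dose peak C₀ = D/Vd = 70/5 = 14 mg/L.
Steady-state peak Cmax,ss = C₀·R = 14 × 2/1 ≈ 28.000 mg/L.
Steady-state trough Cmin,ss = Cmax,ss·f ≈ 28.000 × 0.5 ≈ 14.000 mg/L.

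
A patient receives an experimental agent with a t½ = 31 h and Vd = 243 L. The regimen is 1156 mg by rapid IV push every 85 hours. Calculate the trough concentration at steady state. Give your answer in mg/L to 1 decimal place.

Over one 85-h interval, 85/31 ≈ 2.7419 half-lives elapse, leaving f ≈ 0.1495 of each dose.
Accumulation ratio R = 1/(1 − f) ≈ 1/0.8505 ≈ 1.1758.
Each bolus raises the concentration by D/Vd = 1156/243 ≈ 4.757 mg/L.
Steady-state peak Cmax,ss = C₀·R ≈ 4.757 × 1.1758 ≈ 5.593 mg/L.
One interval later, Cmin,ss = Cmax,ss·e^(−kτ) ≈ 5.593 × 0.1495 ≈ 0.836 mg/L.

0.8 mg/L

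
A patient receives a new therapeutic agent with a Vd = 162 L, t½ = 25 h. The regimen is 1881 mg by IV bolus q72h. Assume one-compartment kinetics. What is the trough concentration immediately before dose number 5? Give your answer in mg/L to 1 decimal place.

1.8 mg/L

f = (1/2)^(τ/t½) = (1/2)^(72/25) ≈ 0.1358.
C₀ = D/Vd = 1881/162 ≈ 11.611 mg/L.
Before the 5th dose, 4 doses have been given. Superposition: Cmin = C₀·(f + f² + … + f^4).
≈ 11.611 × (0.1358 + 0.0184 + 0.0025 + 0.0003) ≈ 11.611 × 0.1570 ≈ 1.823 mg/L.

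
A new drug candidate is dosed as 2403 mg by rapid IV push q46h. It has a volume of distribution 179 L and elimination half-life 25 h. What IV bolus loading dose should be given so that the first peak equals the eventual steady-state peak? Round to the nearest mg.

3334 mg

f = (1/2)^(46/25) ≈ 0.279322; accumulation ratio R = 1/(1−f) ≈ 1.38758.
Loading dose to hit Cmax,ss on first dose: D_load = D_maint·R ≈ 2403 × 1.38758 ≈ 3334.35 mg.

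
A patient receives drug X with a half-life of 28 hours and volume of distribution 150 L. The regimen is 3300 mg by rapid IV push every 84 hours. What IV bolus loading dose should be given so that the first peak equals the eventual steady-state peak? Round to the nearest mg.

f = (1/2)^(84/28) ≈ 0.125000; accumulation ratio R = 1/(1−f) ≈ 1.14286.
Loading dose to hit Cmax,ss on first dose: D_load = D_maint·R ≈ 3300 × 1.14286 ≈ 3771.44 mg.

3771 mg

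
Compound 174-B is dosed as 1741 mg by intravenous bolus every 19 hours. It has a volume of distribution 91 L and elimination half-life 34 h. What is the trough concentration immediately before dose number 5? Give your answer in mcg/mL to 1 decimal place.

f = (1/2)^(τ/t½) = (1/2)^(19/34) ≈ 0.6789.
C₀ = D/Vd = 1741/91 ≈ 19.132 mcg/mL.
Before the 5th dose, 4 doses have been given. Superposition: Cmin = C₀·(f + f² + … + f^4).
≈ 19.132 × (0.6789 + 0.4609 + 0.3129 + 0.2124) ≈ 19.132 × 1.6651 ≈ 31.857 mcg/mL.

31.9 mcg/mL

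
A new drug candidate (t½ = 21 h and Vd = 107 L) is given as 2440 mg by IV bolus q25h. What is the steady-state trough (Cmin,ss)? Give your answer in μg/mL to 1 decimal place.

17.8 μg/mL

Over one 25-h interval, 25/21 ≈ 1.1905 half-lives elapse, leaving f ≈ 0.4382 of each dose.
Accumulation ratio R = 1/(1 − f) ≈ 1/0.5618 ≈ 1.7800.
Each bolus raises the concentration by D/Vd = 2440/107 ≈ 22.804 μg/mL.
Cmax,ss = C₀/(1 − f) ≈ 22.804/0.5618 ≈ 40.591 μg/mL.
One interval later, Cmin,ss = Cmax,ss·e^(−kτ) ≈ 40.591 × 0.4382 ≈ 17.787 μg/mL.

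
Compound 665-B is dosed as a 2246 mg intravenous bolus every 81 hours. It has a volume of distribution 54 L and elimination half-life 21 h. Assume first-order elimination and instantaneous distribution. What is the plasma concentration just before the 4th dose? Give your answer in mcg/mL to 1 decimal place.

f = (1/2)^(τ/t½) = (1/2)^(81/21) ≈ 0.0690.
C₀ = D/Vd = 2246/54 ≈ 41.593 mcg/mL.
Before the 4th dose, 3 doses have been given. Superposition: Cmin = C₀·(f + f² + … + f^3).
≈ 41.593 × (0.0690 + 0.0048 + 0.0003) ≈ 41.593 × 0.0741 ≈ 3.082 mcg/mL.

3.1 mcg/mL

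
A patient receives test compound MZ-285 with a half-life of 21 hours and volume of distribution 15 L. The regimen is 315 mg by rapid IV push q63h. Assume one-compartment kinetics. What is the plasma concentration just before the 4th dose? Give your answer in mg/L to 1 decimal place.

3.0 mg/L

f = (1/2)^(τ/t½) = (1/2)^(63/21) ≈ 0.1250.
C₀ = D/Vd = 315/15 ≈ 21.000 mg/L.
Before the 4th dose, 3 doses have been given. Superposition: Cmin = C₀·(f + f² + … + f^3).
≈ 21.000 × (0.1250 + 0.0156 + 0.0020) ≈ 21.000 × 0.1426 ≈ 2.995 mg/L.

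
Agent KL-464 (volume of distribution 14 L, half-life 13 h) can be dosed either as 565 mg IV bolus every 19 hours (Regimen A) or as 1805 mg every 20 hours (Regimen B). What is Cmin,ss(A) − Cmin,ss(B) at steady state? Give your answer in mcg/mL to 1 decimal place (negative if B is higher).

-44.7 mcg/mL

Regimen A: f = (1/2)^(19/13) ≈ 0.3631; Cmin,ss = (565/14)·f/(1−f) ≈ 23.008 mcg/mL.
Regimen B: f = (1/2)^(20/13) ≈ 0.3443; Cmin,ss = (1805/14)·f/(1−f) ≈ 67.699 mcg/mL.
Difference ≈ 23.008 − 67.699 ≈ -44.691 mcg/mL.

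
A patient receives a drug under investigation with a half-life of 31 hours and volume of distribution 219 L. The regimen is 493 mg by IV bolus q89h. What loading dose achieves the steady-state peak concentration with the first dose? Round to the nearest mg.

571 mg

f = (1/2)^(89/31) ≈ 0.136695; accumulation ratio R = 1/(1−f) ≈ 1.15834.
Loading dose to hit Cmax,ss on first dose: D_load = D_maint·R ≈ 493 × 1.15834 ≈ 571.06 mg.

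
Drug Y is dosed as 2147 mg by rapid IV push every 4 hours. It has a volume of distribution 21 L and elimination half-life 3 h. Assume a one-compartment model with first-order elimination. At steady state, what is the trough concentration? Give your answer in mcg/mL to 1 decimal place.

k = ln2/t½ = ln2/3 ≈ 0.231049 h⁻¹; fraction remaining f = e^(−kτ) = e^(−0.231049×4) ≈ 0.3969.
Each bolus raises the concentration by D/Vd = 2147/21 ≈ 102.238 mcg/mL.
Steady-state trough Cmin,ss = C₀·f/(1−f) ≈ 102.238 × 0.3969/0.6031 ≈ 67.283 mcg/mL.

67.3 mcg/mL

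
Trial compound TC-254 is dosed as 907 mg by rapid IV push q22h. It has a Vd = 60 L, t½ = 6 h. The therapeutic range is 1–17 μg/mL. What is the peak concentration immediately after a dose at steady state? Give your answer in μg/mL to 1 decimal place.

16.4 μg/mL

Over one 22-h interval, 22/6 ≈ 3.6667 half-lives elapse, leaving f ≈ 0.0787 of each dose.
Accumulation ratio R = 1/(1 − f) ≈ 1/0.9213 ≈ 1.0854.
Single-dose peak C₀ = D/Vd = 907/60 ≈ 15.117 μg/mL.
Steady-state peak Cmax,ss = C₀·R ≈ 15.117 × 1.0854 ≈ 16.408 μg/mL.
Peak 16.4 μg/mL vs MTC 17 μg/mL: below toxic threshold.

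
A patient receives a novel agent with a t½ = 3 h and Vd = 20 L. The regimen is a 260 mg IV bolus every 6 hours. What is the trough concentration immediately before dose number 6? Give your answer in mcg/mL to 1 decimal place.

4.3 mcg/mL

f = (1/2)^(τ/t½) = (1/2)^(6/3) ≈ 0.2500.
C₀ = D/Vd = 260/20 ≈ 13.000 mcg/mL.
Before the 6th dose, 5 doses have been given. Superposition: Cmin = C₀·(f + f² + … + f^5).
≈ 13.000 × (0.2500 + 0.0625 + 0.0156 + 0.0039 + 0.0010) ≈ 13.000 × 0.3330 ≈ 4.329 mcg/mL.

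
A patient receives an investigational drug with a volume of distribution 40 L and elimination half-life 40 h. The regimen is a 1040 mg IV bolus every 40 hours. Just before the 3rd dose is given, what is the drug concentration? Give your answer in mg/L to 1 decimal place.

f = (1/2)^(τ/t½) = (1/2)^(40/40) ≈ 0.5000.
C₀ = D/Vd = 1040/40 ≈ 26.000 mg/L.
Before the 3rd dose, 2 doses have been given. Superposition: Cmin = C₀·(f + f²).
≈ 26.000 × (0.5000 + 0.2500) ≈ 26.000 × 0.7500 ≈ 19.500 mg/L.

19.5 mg/L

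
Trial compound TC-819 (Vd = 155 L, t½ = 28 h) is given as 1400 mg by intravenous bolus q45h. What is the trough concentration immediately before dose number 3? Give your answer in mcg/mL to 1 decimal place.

3.9 mcg/mL

f = (1/2)^(τ/t½) = (1/2)^(45/28) ≈ 0.3282.
C₀ = D/Vd = 1400/155 ≈ 9.032 mcg/mL.
Before the 3rd dose, 2 doses have been given. Superposition: Cmin = C₀·(f + f²).
≈ 9.032 × (0.3282 + 0.1077) ≈ 9.032 × 0.4359 ≈ 3.937 mcg/mL.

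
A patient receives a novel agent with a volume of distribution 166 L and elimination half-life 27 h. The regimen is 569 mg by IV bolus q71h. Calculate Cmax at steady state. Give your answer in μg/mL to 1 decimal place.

4.1 μg/mL

Over one 71-h interval, 71/27 ≈ 2.6296 half-lives elapse, leaving f ≈ 0.1616 of each dose.
Accumulation ratio R = 1/(1 − f) ≈ 1/0.8384 ≈ 1.1927.
Single-dose peak C₀ = D/Vd = 569/166 ≈ 3.428 μg/mL.
Steady-state peak Cmax,ss = C₀·R ≈ 3.428 × 1.1927 ≈ 4.089 μg/mL.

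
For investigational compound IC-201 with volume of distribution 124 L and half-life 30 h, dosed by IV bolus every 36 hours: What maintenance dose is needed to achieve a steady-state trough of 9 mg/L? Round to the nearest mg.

τ/t½ = 36/30 ≈ 1.2, so f = (1/2)^(36/30) ≈ 0.435275.
Cmin,ss = (D/Vd)·f/(1−f), so D = Cmin,ss·Vd·(1−f)/f.
D = 9 × 124 × (1−f)/f ≈ 9 × 124 × 1.29740 ≈ 1447.90 mg.

1448 mg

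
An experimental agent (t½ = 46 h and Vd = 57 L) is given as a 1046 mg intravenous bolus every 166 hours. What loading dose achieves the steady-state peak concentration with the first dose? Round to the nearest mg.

f = (1/2)^(166/46) ≈ 0.081974; accumulation ratio R = 1/(1−f) ≈ 1.08929.
Loading dose to hit Cmax,ss on first dose: D_load = D_maint·R ≈ 1046 × 1.08929 ≈ 1139.40 mg.

1139 mg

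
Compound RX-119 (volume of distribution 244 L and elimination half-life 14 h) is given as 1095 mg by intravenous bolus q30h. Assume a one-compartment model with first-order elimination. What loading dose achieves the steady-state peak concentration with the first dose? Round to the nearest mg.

1416 mg

f = (1/2)^(30/14) ≈ 0.226431; accumulation ratio R = 1/(1−f) ≈ 1.29271.
Loading dose to hit Cmax,ss on first dose: D_load = D_maint·R ≈ 1095 × 1.29271 ≈ 1415.52 mg.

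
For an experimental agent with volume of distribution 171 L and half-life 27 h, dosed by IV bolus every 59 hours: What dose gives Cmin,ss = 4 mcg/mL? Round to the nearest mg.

τ/t½ = 59/27 ≈ 2.1852, so f = (1/2)^(59/27) ≈ 0.219884.
Cmin,ss = (D/Vd)·f/(1−f), so D = Cmin,ss·Vd·(1−f)/f.
D = 4 × 171 × (1−f)/f ≈ 4 × 171 × 3.54785 ≈ 2426.73 mg.

2427 mg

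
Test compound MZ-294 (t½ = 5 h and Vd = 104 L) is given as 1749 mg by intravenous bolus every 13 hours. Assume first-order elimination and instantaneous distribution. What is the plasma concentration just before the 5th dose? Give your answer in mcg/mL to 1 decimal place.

f = (1/2)^(τ/t½) = (1/2)^(13/5) ≈ 0.1649.
C₀ = D/Vd = 1749/104 ≈ 16.817 mcg/mL.
Before the 5th dose, 4 doses have been given. Superposition: Cmin = C₀·(f + f² + … + f^4).
≈ 16.817 × (0.1649 + 0.0272 + 0.0045 + 0.0007) ≈ 16.817 × 0.1973 ≈ 3.318 mcg/mL.

3.3 mcg/mL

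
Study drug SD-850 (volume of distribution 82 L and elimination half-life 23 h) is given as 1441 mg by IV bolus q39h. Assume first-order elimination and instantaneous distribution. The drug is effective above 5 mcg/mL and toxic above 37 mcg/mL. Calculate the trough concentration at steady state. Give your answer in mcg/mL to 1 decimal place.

7.8 mcg/mL

Over one 39-h interval, 39/23 ≈ 1.6957 half-lives elapse, leaving f ≈ 0.3087 of each dose.
At steady state, accumulation factor R = 1/(1 − e^(−kτ)) ≈ 1.4465.
Single-dose peak C₀ = D/Vd = 1441/82 ≈ 17.573 mcg/mL.
Cmax,ss = C₀/(1 − f) ≈ 17.573/0.6913 ≈ 25.420 mcg/mL.
One interval later, Cmin,ss = Cmax,ss·e^(−kτ) ≈ 25.420 × 0.3087 ≈ 7.847 mcg/mL.
Trough 7.8 mcg/mL vs MEC 5 mcg/mL: adequate.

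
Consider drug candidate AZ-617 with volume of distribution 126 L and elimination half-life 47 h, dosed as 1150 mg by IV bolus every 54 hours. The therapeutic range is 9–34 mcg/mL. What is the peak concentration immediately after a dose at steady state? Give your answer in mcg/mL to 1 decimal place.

16.6 mcg/mL

Over one 54-h interval, 54/47 ≈ 1.1489 half-lives elapse, leaving f ≈ 0.4510 of each dose.
Accumulation ratio R = 1/(1 − f) ≈ 1/0.5490 ≈ 1.8215.
Each bolus raises the concentration by D/Vd = 1150/126 ≈ 9.127 mcg/mL.
Steady-state peak Cmax,ss = C₀·R ≈ 9.127 × 1.8215 ≈ 16.625 mcg/mL.
Peak 16.6 mcg/mL vs MTC 34 mcg/mL: below toxic threshold.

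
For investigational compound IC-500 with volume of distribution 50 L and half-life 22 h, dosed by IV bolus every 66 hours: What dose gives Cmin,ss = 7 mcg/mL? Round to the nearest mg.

2450 mg

τ/t½ = 66/22 ≈ 3, so f = (1/2)^(66/22) ≈ 0.125000.
Cmin,ss = (D/Vd)·f/(1−f), so D = Cmin,ss·Vd·(1−f)/f.
D = 7 × 50 × (1−f)/f ≈ 7 × 50 × 7.00000 ≈ 2450.00 mg.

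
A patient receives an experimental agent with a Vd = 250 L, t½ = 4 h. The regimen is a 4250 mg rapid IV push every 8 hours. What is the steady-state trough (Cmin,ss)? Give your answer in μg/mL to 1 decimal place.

5.7 μg/mL

The dosing interval is 2 half-lives, so f = 2^(−2) = 0.25.
At steady state, R = 1/(1 − 0.25) = 4/3.
Single-dose peak C₀ = D/Vd = 4250/250 = 17 μg/mL.
Steady-state peak Cmax,ss = C₀·R = 17 × 4/3 ≈ 22.667 μg/mL.
Steady-state trough Cmin,ss = Cmax,ss·f ≈ 22.667 × 0.25 ≈ 5.667 μg/mL.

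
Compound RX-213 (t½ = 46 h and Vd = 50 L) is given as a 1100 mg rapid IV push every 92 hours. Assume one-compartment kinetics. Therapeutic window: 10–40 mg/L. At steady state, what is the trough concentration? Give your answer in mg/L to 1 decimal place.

7.3 mg/L

τ = 92 h = 2 half-lives, so f = (1/2)^2 = 0.25.
Accumulation ratio R = 1/(1 − f) = 1/0.75 = 4/3.
Single-dose peak C₀ = D/Vd = 1100/50 = 22 mg/L.
Steady-state peak Cmax,ss = C₀·R = 22 × 4/3 ≈ 29.333 mg/L.
Steady-state trough Cmin,ss = Cmax,ss·f ≈ 29.333 × 0.25 ≈ 7.333 mg/L.
Trough 7.3 mg/L vs MEC 10 mg/L: subtherapeutic.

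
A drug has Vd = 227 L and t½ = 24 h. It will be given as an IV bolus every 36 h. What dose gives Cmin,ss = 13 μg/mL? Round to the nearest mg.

5396 mg

τ/t½ = 36/24 ≈ 1.5, so f = (1/2)^(36/24) ≈ 0.353553.
Cmin,ss = (D/Vd)·f/(1−f), so D = Cmin,ss·Vd·(1−f)/f.
D = 13 × 227 × (1−f)/f ≈ 13 × 227 × 1.82843 ≈ 5395.70 mg.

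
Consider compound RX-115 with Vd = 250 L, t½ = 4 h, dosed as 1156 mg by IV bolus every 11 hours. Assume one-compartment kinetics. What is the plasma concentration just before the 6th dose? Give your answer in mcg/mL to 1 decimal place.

f = (1/2)^(τ/t½) = (1/2)^(11/4) ≈ 0.1487.
C₀ = D/Vd = 1156/250 ≈ 4.624 mcg/mL.
Before the 6th dose, 5 doses have been given. Superposition: Cmin = C₀·(f + f² + … + f^5).
≈ 4.624 × (0.1487 + 0.0221 + 0.0033 + 0.0005 + 0.0001) ≈ 4.624 × 0.1747 ≈ 0.808 mcg/mL.

0.8 mcg/mL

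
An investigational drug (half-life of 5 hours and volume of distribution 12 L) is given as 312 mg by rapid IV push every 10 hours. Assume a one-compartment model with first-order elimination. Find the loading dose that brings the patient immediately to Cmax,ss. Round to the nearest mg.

f = (1/2)^(10/5) ≈ 0.250000; accumulation ratio R = 1/(1−f) ≈ 1.33333.
Loading dose to hit Cmax,ss on first dose: D_load = D_maint·R ≈ 312 × 1.33333 ≈ 416.00 mg.

416 mg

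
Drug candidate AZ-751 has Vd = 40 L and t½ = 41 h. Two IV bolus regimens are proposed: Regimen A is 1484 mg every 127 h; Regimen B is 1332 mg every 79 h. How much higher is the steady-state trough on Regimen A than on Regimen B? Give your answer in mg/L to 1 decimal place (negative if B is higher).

Regimen A: f = (1/2)^(127/41) ≈ 0.1168; Cmin,ss = (1484/40)·f/(1−f) ≈ 4.906 mg/L.
Regimen B: f = (1/2)^(79/41) ≈ 0.2630; Cmin,ss = (1332/40)·f/(1−f) ≈ 11.883 mg/L.
Difference ≈ 4.906 − 11.883 ≈ -6.977 mg/L.

-7.0 mg/L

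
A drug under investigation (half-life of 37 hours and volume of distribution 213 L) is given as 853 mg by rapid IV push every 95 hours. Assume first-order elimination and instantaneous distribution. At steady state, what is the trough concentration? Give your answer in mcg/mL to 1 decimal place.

0.8 mcg/mL

τ/t½ = 95/37 ≈ 2.5676, so fraction remaining f = (1/2)^(95/37) ≈ 0.1687.
Accumulation ratio R = 1/(1 − f) ≈ 1/0.8313 ≈ 1.2029.
Each bolus raises the concentration by D/Vd = 853/213 ≈ 4.005 mcg/mL.
Cmax,ss = C₀/(1 − f) ≈ 4.005/0.8313 ≈ 4.818 mcg/mL.
Steady-state trough Cmin,ss = Cmax,ss·f ≈ 4.818 × 0.1687 ≈ 0.813 mcg/mL.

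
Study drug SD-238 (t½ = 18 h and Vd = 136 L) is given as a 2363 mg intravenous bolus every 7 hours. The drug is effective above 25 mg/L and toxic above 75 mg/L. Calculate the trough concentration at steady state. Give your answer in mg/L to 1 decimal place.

56.2 mg/L

k = ln2/t½ = ln2/18 ≈ 0.038508 h⁻¹; fraction remaining f = e^(−kτ) = e^(−0.038508×7) ≈ 0.7637.
Accumulation ratio R = 1/(1 − f) ≈ 1/0.2363 ≈ 4.2319.
Single-dose peak C₀ = D/Vd = 2363/136 ≈ 17.375 mg/L.
Steady-state peak Cmax,ss = C₀·R ≈ 17.375 × 4.2319 ≈ 73.529 mg/L.
One interval later, Cmin,ss = Cmax,ss·e^(−kτ) ≈ 73.529 × 0.7637 ≈ 56.154 mg/L.
Trough 56.2 mg/L vs MEC 25 mg/L: adequate.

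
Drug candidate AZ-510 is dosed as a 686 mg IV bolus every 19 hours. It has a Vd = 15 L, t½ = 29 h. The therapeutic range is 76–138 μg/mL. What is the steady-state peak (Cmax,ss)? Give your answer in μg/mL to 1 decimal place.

τ/t½ = 19/29 ≈ 0.65517, so fraction remaining f = (1/2)^(19/29) ≈ 0.6350.
At steady state, accumulation factor R = 1/(1 − e^(−kτ)) ≈ 2.7397.
Each bolus raises the concentration by D/Vd = 686/15 ≈ 45.733 μg/mL.
Steady-state peak Cmax,ss = C₀·R ≈ 45.733 × 2.7397 ≈ 125.295 μg/mL.
Peak 125.3 μg/mL vs MTC 138 μg/mL: below toxic threshold.

125.3 μg/mL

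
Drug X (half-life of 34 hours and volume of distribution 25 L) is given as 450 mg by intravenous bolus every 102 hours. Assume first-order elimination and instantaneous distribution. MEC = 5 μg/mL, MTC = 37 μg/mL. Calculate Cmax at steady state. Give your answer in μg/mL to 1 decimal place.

20.6 μg/mL

The dosing interval is 3 half-lives, so f = 2^(−3) = 0.125.
Accumulation ratio R = 1/(1 − f) = 1/0.875 = 8/7.
Single-dose peak C₀ = D/Vd = 450/25 = 18 μg/mL.
Steady-state peak Cmax,ss = C₀·R = 18 × 8/7 ≈ 20.571 μg/mL.
Peak 20.6 μg/mL vs MTC 37 μg/mL: below toxic threshold.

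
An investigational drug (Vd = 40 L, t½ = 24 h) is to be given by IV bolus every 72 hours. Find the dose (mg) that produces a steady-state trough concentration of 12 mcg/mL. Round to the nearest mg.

3360 mg

τ/t½ = 72/24 ≈ 3, so f = (1/2)^(72/24) ≈ 0.125000.
Cmin,ss = (D/Vd)·f/(1−f), so D = Cmin,ss·Vd·(1−f)/f.
D = 12 × 40 × (1−f)/f ≈ 12 × 40 × 7.00000 ≈ 3360.00 mg.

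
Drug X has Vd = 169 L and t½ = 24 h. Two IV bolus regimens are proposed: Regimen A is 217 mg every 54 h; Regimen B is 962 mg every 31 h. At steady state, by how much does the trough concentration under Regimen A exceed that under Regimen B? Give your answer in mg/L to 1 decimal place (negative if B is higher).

Regimen A: f = (1/2)^(54/24) ≈ 0.2102; Cmin,ss = (217/169)·f/(1−f) ≈ 0.342 mg/L.
Regimen B: f = (1/2)^(31/24) ≈ 0.4085; Cmin,ss = (962/169)·f/(1−f) ≈ 3.931 mg/L.
Difference ≈ 0.342 − 3.931 ≈ -3.589 mg/L.

-3.6 mg/L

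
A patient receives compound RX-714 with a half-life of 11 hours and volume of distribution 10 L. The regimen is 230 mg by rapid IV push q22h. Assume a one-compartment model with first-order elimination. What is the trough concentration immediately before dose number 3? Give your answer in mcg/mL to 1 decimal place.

f = (1/2)^(τ/t½) = (1/2)^(22/11) ≈ 0.2500.
C₀ = D/Vd = 230/10 ≈ 23.000 mcg/mL.
Before the 3rd dose, 2 doses have been given. Superposition: Cmin = C₀·(f + f²).
≈ 23.000 × (0.2500 + 0.0625) ≈ 23.000 × 0.3125 ≈ 7.188 mcg/mL.

7.2 mcg/mL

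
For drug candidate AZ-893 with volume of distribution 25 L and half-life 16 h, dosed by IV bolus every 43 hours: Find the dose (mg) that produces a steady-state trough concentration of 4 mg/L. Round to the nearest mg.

544 mg

τ/t½ = 43/16 ≈ 2.6875, so f = (1/2)^(43/16) ≈ 0.155232.
Cmin,ss = (D/Vd)·f/(1−f), so D = Cmin,ss·Vd·(1−f)/f.
D = 4 × 25 × (1−f)/f ≈ 4 × 25 × 5.44197 ≈ 544.20 mg.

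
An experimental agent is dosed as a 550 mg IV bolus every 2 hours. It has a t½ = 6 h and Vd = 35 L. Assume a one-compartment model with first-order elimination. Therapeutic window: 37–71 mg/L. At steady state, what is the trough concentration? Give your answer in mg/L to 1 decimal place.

60.5 mg/L

τ/t½ = 2/6 ≈ 0.33333, so fraction remaining f = (1/2)^(2/6) ≈ 0.7937.
Accumulation ratio R = 1/(1 − f) ≈ 1/0.2063 ≈ 4.8473.
Each bolus raises the concentration by D/Vd = 550/35 ≈ 15.714 mg/L.
Steady-state peak Cmax,ss = C₀·R ≈ 15.714 × 4.8473 ≈ 76.170 mg/L.
One interval later, Cmin,ss = Cmax,ss·e^(−kτ) ≈ 76.170 × 0.7937 ≈ 60.456 mg/L.
Trough 60.5 mg/L vs MEC 37 mg/L: adequate.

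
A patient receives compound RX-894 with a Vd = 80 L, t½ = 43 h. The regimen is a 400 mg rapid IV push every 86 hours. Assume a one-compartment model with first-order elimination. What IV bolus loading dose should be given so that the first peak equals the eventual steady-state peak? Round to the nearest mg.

533 mg

f = (1/2)^(86/43) ≈ 0.250000; accumulation ratio R = 1/(1−f) ≈ 1.33333.
Loading dose to hit Cmax,ss on first dose: D_load = D_maint·R ≈ 400 × 1.33333 ≈ 533.33 mg.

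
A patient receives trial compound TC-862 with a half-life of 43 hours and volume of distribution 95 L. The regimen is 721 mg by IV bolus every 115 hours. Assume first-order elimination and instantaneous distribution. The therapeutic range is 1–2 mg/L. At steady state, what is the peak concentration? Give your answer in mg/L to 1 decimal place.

τ/t½ = 115/43 ≈ 2.6744, so fraction remaining f = (1/2)^(115/43) ≈ 0.1566.
Accumulation ratio R = 1/(1 − f) ≈ 1/0.8434 ≈ 1.1857.
Single-dose peak C₀ = D/Vd = 721/95 ≈ 7.589 mg/L.
Steady-state peak Cmax,ss = C₀·R ≈ 7.589 × 1.1857 ≈ 8.998 mg/L.
Peak 9.0 mg/L vs MTC 2 mg/L: exceeds toxic threshold.

9.0 mg/L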